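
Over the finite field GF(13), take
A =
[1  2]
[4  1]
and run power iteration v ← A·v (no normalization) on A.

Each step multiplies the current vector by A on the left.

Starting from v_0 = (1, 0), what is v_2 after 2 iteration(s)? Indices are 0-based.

v_2 = (9, 8)

v_0 = (1, 0).
v_1 = A·v_0 = (1, 4).
v_2 = A·v_1 = (9, 8).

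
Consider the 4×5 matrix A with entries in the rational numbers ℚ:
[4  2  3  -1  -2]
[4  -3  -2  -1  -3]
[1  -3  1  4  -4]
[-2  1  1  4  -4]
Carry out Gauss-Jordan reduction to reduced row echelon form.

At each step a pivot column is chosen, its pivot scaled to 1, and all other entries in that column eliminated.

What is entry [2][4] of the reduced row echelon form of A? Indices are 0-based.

[1] R0 /= 4  ⇒  (1, 1/2, 3/4, -1/4, -1/2)
     R1 -= 4·R0  ⇒  (0, -5, -5, 0, -1)
     R2 -= 1·R0  ⇒  (0, -7/2, 1/4, 17/4, -7/2)
     R3 -= -2·R0  ⇒  (0, 2, 5/2, 7/2, -5)
[2] R1 /= -5  ⇒  (0, 1, 1, 0, 1/5)
     R0 -= 1/2·R1  ⇒  (1, 0, 1/4, -1/4, -3/5)
     R2 -= -7/2·R1  ⇒  (0, 0, 15/4, 17/4, -14/5)
     R3 -= 2·R1  ⇒  (0, 0, 1/2, 7/2, -27/5)
[3] R2 /= 15/4  ⇒  (0, 0, 1, 17/15, -56/75)
     R0 -= 1/4·R2  ⇒  (1, 0, 0, -8/15, -31/75)
     R1 -= 1·R2  ⇒  (0, 1, 0, -17/15, 71/75)
     R3 -= 1/2·R2  ⇒  (0, 0, 0, 44/15, -377/75)
[4] R3 /= 44/15  ⇒  (0, 0, 0, 1, -377/220)
     R0 -= -8/15·R3  ⇒  (1, 0, 0, 0, -73/55)
     R1 -= -17/15·R3  ⇒  (0, 1, 0, 0, -219/220)
     R2 -= 17/15·R3  ⇒  (0, 0, 1, 0, 263/220)

M[2][4] = 263/220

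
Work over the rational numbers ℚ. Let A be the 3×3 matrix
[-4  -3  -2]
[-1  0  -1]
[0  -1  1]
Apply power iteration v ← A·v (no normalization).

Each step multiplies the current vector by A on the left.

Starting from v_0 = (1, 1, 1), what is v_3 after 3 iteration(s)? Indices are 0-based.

v_0 = (1, 1, 1).
v_1 = A·v_0 = (-9, -2, 0).
v_2 = A·v_1 = (42, 9, 2).
v_3 = A·v_2 = (-199, -44, -7).

v_3 = (-199, -44, -7)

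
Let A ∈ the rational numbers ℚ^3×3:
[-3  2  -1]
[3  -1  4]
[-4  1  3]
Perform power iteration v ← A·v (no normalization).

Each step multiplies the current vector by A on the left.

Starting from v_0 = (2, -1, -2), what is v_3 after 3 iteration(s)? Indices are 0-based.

v_3 = (-225, 82, -267)

v_0 = (2, -1, -2).
v_1 = A·v_0 = (-6, -1, -15).
v_2 = A·v_1 = (31, -77, -22).
v_3 = A·v_2 = (-225, 82, -267).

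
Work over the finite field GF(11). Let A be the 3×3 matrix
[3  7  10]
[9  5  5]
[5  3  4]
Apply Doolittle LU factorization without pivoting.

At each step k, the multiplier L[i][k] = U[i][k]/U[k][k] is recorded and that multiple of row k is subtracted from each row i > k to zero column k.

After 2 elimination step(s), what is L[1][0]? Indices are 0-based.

Step 1: pivot at (0,0) is 3.
  row1 ← row1 − (3)·row0  ⇒  L[1][0]=3, U row1=(0, 6, 8)
  row2 ← row2 − (9)·row0  ⇒  L[2][0]=9, U row2=(0, 6, 2)
Step 2: pivot at (1,1) is 6.
  row2 ← row2 − (1)·row1  ⇒  L[2][1]=1, U row2=(0, 0, 5)

L[1][0] = 3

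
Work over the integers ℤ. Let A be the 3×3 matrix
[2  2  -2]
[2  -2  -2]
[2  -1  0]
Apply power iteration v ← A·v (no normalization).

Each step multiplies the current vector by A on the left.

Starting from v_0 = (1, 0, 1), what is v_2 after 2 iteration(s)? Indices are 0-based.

v_2 = (-4, -4, 0)

v_0 = (1, 0, 1).
v_1 = A·v_0 = (0, 0, 2).
v_2 = A·v_1 = (-4, -4, 0).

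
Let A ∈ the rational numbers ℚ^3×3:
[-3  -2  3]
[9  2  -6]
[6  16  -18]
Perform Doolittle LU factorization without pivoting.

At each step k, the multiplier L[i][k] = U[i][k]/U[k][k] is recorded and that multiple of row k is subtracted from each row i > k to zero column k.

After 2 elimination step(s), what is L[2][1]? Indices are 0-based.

k=0: U[0][0]=-3
  eliminate (1,0): mult=-3, new row 1: (0, -4, 3); set L[1][0]=-3
  eliminate (2,0): mult=-2, new row 2: (0, 12, -12); set L[2][0]=-2
k=1: U[1][1]=-4
  eliminate (2,1): mult=-3, new row 2: (0, 0, -3); set L[2][1]=-3

L[2][1] = -3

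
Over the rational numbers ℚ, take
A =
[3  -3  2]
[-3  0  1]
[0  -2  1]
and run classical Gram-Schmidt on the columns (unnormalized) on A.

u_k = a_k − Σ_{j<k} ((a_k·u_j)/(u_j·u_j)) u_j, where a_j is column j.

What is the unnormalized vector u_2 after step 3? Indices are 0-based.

u_2 = (6/17, 6/17, -9/17)

Step 1: u_0 = a_0 = (3, -3, 0).
Step 2: u_1 = a_1 − (-1/2)·u_0 = (-3/2, -3/2, -2).
Step 3: u_2 = a_2 − (1/6)·u_0 − (-13/17)·u_1 = (6/17, 6/17, -9/17).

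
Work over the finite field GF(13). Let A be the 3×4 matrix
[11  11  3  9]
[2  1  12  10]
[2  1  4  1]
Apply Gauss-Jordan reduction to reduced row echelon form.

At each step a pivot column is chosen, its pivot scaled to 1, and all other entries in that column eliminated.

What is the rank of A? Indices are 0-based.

rank = 3

[1] R0 /= 11  ⇒  (1, 1, 5, 2)
     R1 -= 2·R0  ⇒  (0, 12, 2, 6)
     R2 -= 2·R0  ⇒  (0, 12, 7, 10)
[2] R1 /= 12  ⇒  (0, 1, 11, 7)
     R0 -= 1·R1  ⇒  (1, 0, 7, 8)
     R2 -= 12·R1  ⇒  (0, 0, 5, 4)
[3] R2 /= 5  ⇒  (0, 0, 1, 6)
     R0 -= 7·R2  ⇒  (1, 0, 0, 5)
     R1 -= 11·R2  ⇒  (0, 1, 0, 6)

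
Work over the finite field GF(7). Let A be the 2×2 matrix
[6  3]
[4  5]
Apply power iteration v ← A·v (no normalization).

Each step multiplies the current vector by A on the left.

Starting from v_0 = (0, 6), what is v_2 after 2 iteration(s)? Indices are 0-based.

v_0 = (0, 6).
v_1 = A·v_0 = (4, 2).
v_2 = A·v_1 = (2, 5).

v_2 = (2, 5)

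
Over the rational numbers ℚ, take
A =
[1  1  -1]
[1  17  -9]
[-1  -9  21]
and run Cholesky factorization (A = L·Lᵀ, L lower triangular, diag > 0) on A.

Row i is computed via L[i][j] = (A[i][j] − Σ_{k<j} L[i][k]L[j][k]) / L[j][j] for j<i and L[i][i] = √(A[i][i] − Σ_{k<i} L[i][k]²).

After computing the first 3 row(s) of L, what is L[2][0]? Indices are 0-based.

L[2][0] = -1

Step 1: L[0][0] = √(1) = 1.
  L[1][0] = (1) / L[0][0] = 1.
Step 2: L[1][1] = √(16) = 4.
  L[2][0] = (-1) / L[0][0] = -1.
  L[2][1] = (-8) / L[1][1] = -2.
Step 3: L[2][2] = √(16) = 4.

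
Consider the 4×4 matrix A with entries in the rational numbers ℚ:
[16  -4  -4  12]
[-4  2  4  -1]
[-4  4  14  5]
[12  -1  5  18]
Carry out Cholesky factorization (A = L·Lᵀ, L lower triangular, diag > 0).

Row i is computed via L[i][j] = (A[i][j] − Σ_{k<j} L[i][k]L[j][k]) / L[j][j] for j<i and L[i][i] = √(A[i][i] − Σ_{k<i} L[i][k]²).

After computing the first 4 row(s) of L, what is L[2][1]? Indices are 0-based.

L[2][1] = 3

Step 1: L[0][0] = √(16) = 4.
  L[1][0] = (-4) / L[0][0] = -1.
Step 2: L[1][1] = √(1) = 1.
  L[2][0] = (-4) / L[0][0] = -1.
  L[2][1] = (3) / L[1][1] = 3.
Step 3: L[2][2] = √(4) = 2.
  L[3][0] = (12) / L[0][0] = 3.
  L[3][1] = (2) / L[1][1] = 2.
  L[3][2] = (2) / L[2][2] = 1.
Step 4: L[3][3] = √(4) = 2.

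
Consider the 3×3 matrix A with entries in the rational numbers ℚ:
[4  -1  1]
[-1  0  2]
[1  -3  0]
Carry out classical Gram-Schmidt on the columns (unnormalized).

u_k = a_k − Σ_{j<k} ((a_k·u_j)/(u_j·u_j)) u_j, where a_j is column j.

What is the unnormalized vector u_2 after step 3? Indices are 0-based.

Step 1: u_0 = a_0 = (4, -1, 1).
Step 2: u_1 = a_1 − (-7/18)·u_0 = (5/9, -7/18, -47/18).
Step 3: u_2 = a_2 − (1/9)·u_0 − (-4/131)·u_1 = (75/131, 275/131, -25/131).

u_2 = (75/131, 275/131, -25/131)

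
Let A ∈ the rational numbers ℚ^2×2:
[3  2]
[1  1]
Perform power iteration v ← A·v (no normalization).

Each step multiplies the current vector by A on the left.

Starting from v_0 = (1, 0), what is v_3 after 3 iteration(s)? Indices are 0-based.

v_0 = (1, 0).
v_1 = A·v_0 = (3, 1).
v_2 = A·v_1 = (11, 4).
v_3 = A·v_2 = (41, 15).

v_3 = (41, 15)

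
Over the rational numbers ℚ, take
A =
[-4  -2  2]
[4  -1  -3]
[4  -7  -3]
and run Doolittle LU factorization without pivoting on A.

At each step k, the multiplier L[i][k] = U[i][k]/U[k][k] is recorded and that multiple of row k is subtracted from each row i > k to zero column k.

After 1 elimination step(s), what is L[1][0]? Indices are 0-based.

Step 1: pivot at (0,0) is -4.
  row1 ← row1 − (-1)·row0  ⇒  L[1][0]=-1, U row1=(0, -3, -1)
  row2 ← row2 − (-1)·row0  ⇒  L[2][0]=-1, U row2=(0, -9, -1)

L[1][0] = -1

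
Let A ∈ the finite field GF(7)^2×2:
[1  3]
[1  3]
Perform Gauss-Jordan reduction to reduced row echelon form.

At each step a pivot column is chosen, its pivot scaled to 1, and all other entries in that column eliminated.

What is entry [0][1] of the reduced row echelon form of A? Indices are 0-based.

pivot(0,0)=1: scale R0 → (1, 3)
  clear (1,0): R1 −= (1)R0 → (0, 0)
col 1: no nonzero at/below row 1; advance.

M[0][1] = 3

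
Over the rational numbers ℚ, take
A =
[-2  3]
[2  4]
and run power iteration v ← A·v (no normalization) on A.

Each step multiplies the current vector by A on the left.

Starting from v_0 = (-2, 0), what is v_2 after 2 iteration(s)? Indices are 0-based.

v_0 = (-2, 0).
v_1 = A·v_0 = (4, -4).
v_2 = A·v_1 = (-20, -8).

v_2 = (-20, -8)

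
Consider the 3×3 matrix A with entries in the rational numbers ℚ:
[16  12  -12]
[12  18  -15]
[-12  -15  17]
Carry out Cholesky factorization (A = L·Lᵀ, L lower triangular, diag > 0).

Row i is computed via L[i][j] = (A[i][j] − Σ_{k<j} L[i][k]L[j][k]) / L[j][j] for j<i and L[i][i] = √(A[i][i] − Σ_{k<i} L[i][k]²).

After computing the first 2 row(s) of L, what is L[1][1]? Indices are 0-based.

Step 1: L[0][0] = √(16) = 4.
  L[1][0] = (12) / L[0][0] = 3.
Step 2: L[1][1] = √(9) = 3.

L[1][1] = 3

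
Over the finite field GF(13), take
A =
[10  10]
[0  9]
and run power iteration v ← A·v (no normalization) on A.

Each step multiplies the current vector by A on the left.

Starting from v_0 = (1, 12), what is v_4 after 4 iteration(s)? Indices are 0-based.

v_4 = (11, 4)

v_0 = (1, 12).
v_1 = A·v_0 = (0, 4).
v_2 = A·v_1 = (1, 10).
v_3 = A·v_2 = (6, 12).
v_4 = A·v_3 = (11, 4).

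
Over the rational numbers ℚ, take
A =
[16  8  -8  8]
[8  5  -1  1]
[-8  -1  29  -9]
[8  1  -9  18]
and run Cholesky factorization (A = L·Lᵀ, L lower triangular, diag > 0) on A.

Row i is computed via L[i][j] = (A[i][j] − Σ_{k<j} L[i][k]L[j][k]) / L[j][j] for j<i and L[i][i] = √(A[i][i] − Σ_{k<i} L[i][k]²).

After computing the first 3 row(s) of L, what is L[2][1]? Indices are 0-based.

Step 1: L[0][0] = √(16) = 4.
  L[1][0] = (8) / L[0][0] = 2.
Step 2: L[1][1] = √(1) = 1.
  L[2][0] = (-8) / L[0][0] = -2.
  L[2][1] = (3) / L[1][1] = 3.
Step 3: L[2][2] = √(16) = 4.

L[2][1] = 3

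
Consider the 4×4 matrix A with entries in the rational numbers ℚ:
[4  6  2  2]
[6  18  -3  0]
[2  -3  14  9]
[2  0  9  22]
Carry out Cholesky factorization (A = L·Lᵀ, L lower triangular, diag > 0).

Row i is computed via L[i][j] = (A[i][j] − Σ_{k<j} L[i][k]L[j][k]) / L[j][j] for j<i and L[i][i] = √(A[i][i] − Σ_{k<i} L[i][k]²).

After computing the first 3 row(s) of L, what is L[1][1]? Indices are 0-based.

L[1][1] = 3

Step 1: L[0][0] = √(4) = 2.
  L[1][0] = (6) / L[0][0] = 3.
Step 2: L[1][1] = √(9) = 3.
  L[2][0] = (2) / L[0][0] = 1.
  L[2][1] = (-6) / L[1][1] = -2.
Step 3: L[2][2] = √(9) = 3.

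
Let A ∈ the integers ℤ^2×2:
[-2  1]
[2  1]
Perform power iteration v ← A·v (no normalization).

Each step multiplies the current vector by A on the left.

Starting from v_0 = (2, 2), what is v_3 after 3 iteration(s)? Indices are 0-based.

v_3 = (-18, 22)

v_0 = (2, 2).
v_1 = A·v_0 = (-2, 6).
v_2 = A·v_1 = (10, 2).
v_3 = A·v_2 = (-18, 22).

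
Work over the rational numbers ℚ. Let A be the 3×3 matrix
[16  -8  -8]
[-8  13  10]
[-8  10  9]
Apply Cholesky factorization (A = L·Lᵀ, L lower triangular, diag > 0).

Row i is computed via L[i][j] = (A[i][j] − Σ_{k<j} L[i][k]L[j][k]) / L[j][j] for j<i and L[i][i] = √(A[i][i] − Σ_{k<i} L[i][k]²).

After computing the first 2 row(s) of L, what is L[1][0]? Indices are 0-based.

L[1][0] = -2

Step 1: L[0][0] = √(16) = 4.
  L[1][0] = (-8) / L[0][0] = -2.
Step 2: L[1][1] = √(9) = 3.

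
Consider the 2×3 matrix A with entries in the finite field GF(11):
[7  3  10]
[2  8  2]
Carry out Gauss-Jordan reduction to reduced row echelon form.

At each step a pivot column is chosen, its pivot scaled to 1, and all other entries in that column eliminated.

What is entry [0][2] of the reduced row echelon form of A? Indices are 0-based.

step 1: normalize row 0 (÷7) = (1, 2, 3)
  row 1: subtract 2×row0 = (0, 4, 7)
step 2: normalize row 1 (÷4) = (0, 1, 10)
  row 0: subtract 2×row1 = (1, 0, 5)

M[0][2] = 5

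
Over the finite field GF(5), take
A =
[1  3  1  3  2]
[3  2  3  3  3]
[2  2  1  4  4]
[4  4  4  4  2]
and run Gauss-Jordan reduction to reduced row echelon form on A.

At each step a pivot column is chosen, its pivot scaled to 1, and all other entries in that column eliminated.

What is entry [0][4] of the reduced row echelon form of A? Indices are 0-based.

M[0][4] = 2

pivot(0,0)=1: scale R0 → (1, 3, 1, 3, 2)
  clear (1,0): R1 −= (3)R0 → (0, 3, 0, 4, 2)
  clear (2,0): R2 −= (2)R0 → (0, 1, 4, 3, 0)
  clear (3,0): R3 −= (4)R0 → (0, 2, 0, 2, 4)
pivot(1,1)=3: scale R1 → (0, 1, 0, 3, 4)
  clear (0,1): R0 −= (3)R1 → (1, 0, 1, 4, 0)
  clear (2,1): R2 −= (1)R1 → (0, 0, 4, 0, 1)
  clear (3,1): R3 −= (2)R1 → (0, 0, 0, 1, 1)
pivot(2,2)=4: scale R2 → (0, 0, 1, 0, 4)
  clear (0,2): R0 −= (1)R2 → (1, 0, 0, 4, 1)
pivot(3,3)=1: scale R3 → (0, 0, 0, 1, 1)
  clear (0,3): R0 −= (4)R3 → (1, 0, 0, 0, 2)
  clear (1,3): R1 −= (3)R3 → (0, 1, 0, 0, 1)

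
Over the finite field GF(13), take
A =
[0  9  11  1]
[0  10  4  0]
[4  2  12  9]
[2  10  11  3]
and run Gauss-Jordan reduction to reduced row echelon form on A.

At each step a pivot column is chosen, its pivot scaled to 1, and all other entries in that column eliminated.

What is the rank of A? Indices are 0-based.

[1] R0 <-> R2
[1] R0 /= 4  ⇒  (1, 7, 3, 12)
     R3 -= 2·R0  ⇒  (0, 9, 5, 5)
[2] R1 /= 10  ⇒  (0, 1, 3, 0)
     R0 -= 7·R1  ⇒  (1, 0, 8, 12)
     R2 -= 9·R1  ⇒  (0, 0, 10, 1)
     R3 -= 9·R1  ⇒  (0, 0, 4, 5)
[3] R2 /= 10  ⇒  (0, 0, 1, 4)
     R0 -= 8·R2  ⇒  (1, 0, 0, 6)
     R1 -= 3·R2  ⇒  (0, 1, 0, 1)
     R3 -= 4·R2  ⇒  (0, 0, 0, 2)
[4] R3 /= 2  ⇒  (0, 0, 0, 1)
     R0 -= 6·R3  ⇒  (1, 0, 0, 0)
     R1 -= 1·R3  ⇒  (0, 1, 0, 0)
     R2 -= 4·R3  ⇒  (0, 0, 1, 0)

rank = 4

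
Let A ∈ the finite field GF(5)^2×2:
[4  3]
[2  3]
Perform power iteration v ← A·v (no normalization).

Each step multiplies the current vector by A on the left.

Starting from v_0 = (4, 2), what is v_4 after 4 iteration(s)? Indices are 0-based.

v_4 = (1, 0)

v_0 = (4, 2).
v_1 = A·v_0 = (2, 4).
v_2 = A·v_1 = (0, 1).
v_3 = A·v_2 = (3, 3).
v_4 = A·v_3 = (1, 0).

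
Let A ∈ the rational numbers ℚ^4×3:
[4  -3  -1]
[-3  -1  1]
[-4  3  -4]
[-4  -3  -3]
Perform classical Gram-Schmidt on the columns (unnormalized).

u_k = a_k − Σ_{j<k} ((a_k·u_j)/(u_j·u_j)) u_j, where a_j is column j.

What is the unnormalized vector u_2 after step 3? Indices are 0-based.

u_2 = (-229/101, 1128/505, -276/101, -611/505)

Step 1: u_0 = a_0 = (4, -3, -4, -4).
Step 2: u_1 = a_1 − (-3/19)·u_0 = (-45/19, -28/19, 45/19, -69/19).
Step 3: u_2 = a_2 − (7/19)·u_0 − (44/505)·u_1 = (-229/101, 1128/505, -276/101, -611/505).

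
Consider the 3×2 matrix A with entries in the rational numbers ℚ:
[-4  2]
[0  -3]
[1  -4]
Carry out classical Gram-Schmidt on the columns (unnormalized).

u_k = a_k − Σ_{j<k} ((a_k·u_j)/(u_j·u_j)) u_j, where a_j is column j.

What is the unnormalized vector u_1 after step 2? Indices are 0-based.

Step 1: u_0 = a_0 = (-4, 0, 1).
Step 2: u_1 = a_1 − (-12/17)·u_0 = (-14/17, -3, -56/17).

u_1 = (-14/17, -3, -56/17)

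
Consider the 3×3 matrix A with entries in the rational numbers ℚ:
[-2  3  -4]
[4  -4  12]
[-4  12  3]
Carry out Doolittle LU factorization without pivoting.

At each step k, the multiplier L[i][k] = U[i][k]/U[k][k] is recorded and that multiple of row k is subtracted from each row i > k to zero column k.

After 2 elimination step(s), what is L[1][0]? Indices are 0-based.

L[1][0] = -2

k=0: U[0][0]=-2
  eliminate (1,0): mult=-2, new row 1: (0, 2, 4); set L[1][0]=-2
  eliminate (2,0): mult=2, new row 2: (0, 6, 11); set L[2][0]=2
k=1: U[1][1]=2
  eliminate (2,1): mult=3, new row 2: (0, 0, -1); set L[2][1]=3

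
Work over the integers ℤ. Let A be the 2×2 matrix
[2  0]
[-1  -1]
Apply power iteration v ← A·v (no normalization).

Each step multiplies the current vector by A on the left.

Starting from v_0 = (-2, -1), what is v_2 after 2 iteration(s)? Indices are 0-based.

v_0 = (-2, -1).
v_1 = A·v_0 = (-4, 3).
v_2 = A·v_1 = (-8, 1).

v_2 = (-8, 1)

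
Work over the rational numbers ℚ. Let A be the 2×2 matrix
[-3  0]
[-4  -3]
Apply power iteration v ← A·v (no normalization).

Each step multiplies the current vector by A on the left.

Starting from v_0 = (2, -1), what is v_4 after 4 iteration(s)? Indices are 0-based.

v_4 = (162, 783)

v_0 = (2, -1).
v_1 = A·v_0 = (-6, -5).
v_2 = A·v_1 = (18, 39).
v_3 = A·v_2 = (-54, -189).
v_4 = A·v_3 = (162, 783).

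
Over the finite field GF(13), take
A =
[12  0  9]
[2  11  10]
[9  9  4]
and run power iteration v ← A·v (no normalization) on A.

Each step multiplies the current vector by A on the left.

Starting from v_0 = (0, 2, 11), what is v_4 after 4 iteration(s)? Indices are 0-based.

v_4 = (1, 9, 12)

v_0 = (0, 2, 11).
v_1 = A·v_0 = (8, 2, 10).
v_2 = A·v_1 = (4, 8, 0).
v_3 = A·v_2 = (9, 5, 4).
v_4 = A·v_3 = (1, 9, 12).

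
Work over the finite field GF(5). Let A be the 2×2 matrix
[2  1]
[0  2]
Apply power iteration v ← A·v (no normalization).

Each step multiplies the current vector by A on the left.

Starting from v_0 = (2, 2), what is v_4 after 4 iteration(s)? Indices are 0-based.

v_4 = (1, 2)

v_0 = (2, 2).
v_1 = A·v_0 = (1, 4).
v_2 = A·v_1 = (1, 3).
v_3 = A·v_2 = (0, 1).
v_4 = A·v_3 = (1, 2).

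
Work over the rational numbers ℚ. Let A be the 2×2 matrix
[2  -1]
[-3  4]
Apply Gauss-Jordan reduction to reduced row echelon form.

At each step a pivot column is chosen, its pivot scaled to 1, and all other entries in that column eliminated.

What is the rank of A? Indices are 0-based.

rank = 2

[1] R0 /= 2  ⇒  (1, -1/2)
     R1 -= -3·R0  ⇒  (0, 5/2)
[2] R1 /= 5/2  ⇒  (0, 1)
     R0 -= -1/2·R1  ⇒  (1, 0)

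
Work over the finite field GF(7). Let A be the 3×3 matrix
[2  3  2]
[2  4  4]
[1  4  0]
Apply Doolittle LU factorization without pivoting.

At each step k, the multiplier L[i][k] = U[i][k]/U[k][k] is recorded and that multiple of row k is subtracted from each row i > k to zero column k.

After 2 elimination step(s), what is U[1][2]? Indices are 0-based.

U[1][2] = 2

[col 0] pivot 2
  R1 -= 1*R0 → (0, 1, 2)  (L[1][0] := 1)
  R2 -= 4*R0 → (0, 6, 6)  (L[2][0] := 4)
[col 1] pivot 1
  R2 -= 6*R1 → (0, 0, 1)  (L[2][1] := 6)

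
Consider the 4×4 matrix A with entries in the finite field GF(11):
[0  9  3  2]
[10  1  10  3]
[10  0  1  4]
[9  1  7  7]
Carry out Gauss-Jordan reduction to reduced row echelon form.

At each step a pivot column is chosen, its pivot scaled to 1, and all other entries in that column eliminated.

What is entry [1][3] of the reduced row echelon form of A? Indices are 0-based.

M[1][3] = 10

pivot(0,0): swap R0↔R1
pivot(0,0)=10: scale R0 → (1, 10, 1, 8)
  clear (2,0): R2 −= (10)R0 → (0, 10, 2, 1)
  clear (3,0): R3 −= (9)R0 → (0, 10, 9, 1)
pivot(1,1)=9: scale R1 → (0, 1, 4, 10)
  clear (0,1): R0 −= (10)R1 → (1, 0, 5, 7)
  clear (2,1): R2 −= (10)R1 → (0, 0, 6, 0)
  clear (3,1): R3 −= (10)R1 → (0, 0, 2, 0)
pivot(2,2)=6: scale R2 → (0, 0, 1, 0)
  clear (0,2): R0 −= (5)R2 → (1, 0, 0, 7)
  clear (1,2): R1 −= (4)R2 → (0, 1, 0, 10)
  clear (3,2): R3 −= (2)R2 → (0, 0, 0, 0)
col 3: no nonzero at/below row 3; advance.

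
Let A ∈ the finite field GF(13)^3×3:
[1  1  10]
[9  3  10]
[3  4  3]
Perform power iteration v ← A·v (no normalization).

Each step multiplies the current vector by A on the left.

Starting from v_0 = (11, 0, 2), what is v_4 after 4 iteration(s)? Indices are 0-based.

v_0 = (11, 0, 2).
v_1 = A·v_0 = (5, 2, 0).
v_2 = A·v_1 = (7, 12, 10).
v_3 = A·v_2 = (2, 4, 8).
v_4 = A·v_3 = (8, 6, 7).

v_4 = (8, 6, 7)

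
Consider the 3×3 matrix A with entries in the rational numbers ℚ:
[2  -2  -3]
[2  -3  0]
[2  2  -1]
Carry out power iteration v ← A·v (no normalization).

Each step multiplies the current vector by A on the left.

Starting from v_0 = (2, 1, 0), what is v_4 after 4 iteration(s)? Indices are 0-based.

v_0 = (2, 1, 0).
v_1 = A·v_0 = (2, 1, 6).
v_2 = A·v_1 = (-16, 1, 0).
v_3 = A·v_2 = (-34, -35, -30).
v_4 = A·v_3 = (92, 37, -108).

v_4 = (92, 37, -108)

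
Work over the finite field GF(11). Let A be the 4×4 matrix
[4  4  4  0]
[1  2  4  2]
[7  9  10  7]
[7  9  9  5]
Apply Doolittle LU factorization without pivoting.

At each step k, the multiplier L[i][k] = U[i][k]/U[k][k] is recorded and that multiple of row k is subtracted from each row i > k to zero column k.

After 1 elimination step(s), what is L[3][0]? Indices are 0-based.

L[3][0] = 10

k=0: U[0][0]=4
  eliminate (1,0): mult=3, new row 1: (0, 1, 3, 2); set L[1][0]=3
  eliminate (2,0): mult=10, new row 2: (0, 2, 3, 7); set L[2][0]=10
  eliminate (3,0): mult=10, new row 3: (0, 2, 2, 5); set L[3][0]=10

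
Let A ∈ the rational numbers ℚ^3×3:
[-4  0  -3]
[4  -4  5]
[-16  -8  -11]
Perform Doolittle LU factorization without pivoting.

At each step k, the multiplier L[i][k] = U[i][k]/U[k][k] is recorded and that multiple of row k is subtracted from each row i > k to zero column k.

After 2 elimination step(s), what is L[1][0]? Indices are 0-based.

L[1][0] = -1

Step 1: pivot at (0,0) is -4.
  row1 ← row1 − (-1)·row0  ⇒  L[1][0]=-1, U row1=(0, -4, 2)
  row2 ← row2 − (4)·row0  ⇒  L[2][0]=4, U row2=(0, -8, 1)
Step 2: pivot at (1,1) is -4.
  row2 ← row2 − (2)·row1  ⇒  L[2][1]=2, U row2=(0, 0, -3)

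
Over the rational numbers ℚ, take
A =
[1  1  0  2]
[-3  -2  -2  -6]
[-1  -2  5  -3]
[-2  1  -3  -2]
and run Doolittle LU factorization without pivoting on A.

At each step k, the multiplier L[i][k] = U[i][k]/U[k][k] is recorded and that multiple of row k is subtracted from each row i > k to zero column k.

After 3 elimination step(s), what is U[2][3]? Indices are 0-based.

U[2][3] = -1

k=0: U[0][0]=1
  eliminate (1,0): mult=-3, new row 1: (0, 1, -2, 0); set L[1][0]=-3
  eliminate (2,0): mult=-1, new row 2: (0, -1, 5, -1); set L[2][0]=-1
  eliminate (3,0): mult=-2, new row 3: (0, 3, -3, 2); set L[3][0]=-2
k=1: U[1][1]=1
  eliminate (2,1): mult=-1, new row 2: (0, 0, 3, -1); set L[2][1]=-1
  eliminate (3,1): mult=3, new row 3: (0, 0, 3, 2); set L[3][1]=3
k=2: U[2][2]=3
  eliminate (3,2): mult=1, new row 3: (0, 0, 0, 3); set L[3][2]=1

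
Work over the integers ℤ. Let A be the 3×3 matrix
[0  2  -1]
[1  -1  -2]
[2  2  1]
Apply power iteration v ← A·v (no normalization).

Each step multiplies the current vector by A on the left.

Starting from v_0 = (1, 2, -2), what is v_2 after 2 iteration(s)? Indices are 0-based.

v_2 = (2, -5, 22)

v_0 = (1, 2, -2).
v_1 = A·v_0 = (6, 3, 4).
v_2 = A·v_1 = (2, -5, 22).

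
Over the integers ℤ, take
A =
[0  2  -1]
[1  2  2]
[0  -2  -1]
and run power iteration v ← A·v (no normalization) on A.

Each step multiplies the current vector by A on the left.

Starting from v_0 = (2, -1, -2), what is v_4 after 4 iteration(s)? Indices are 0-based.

v_0 = (2, -1, -2).
v_1 = A·v_0 = (0, -4, 4).
v_2 = A·v_1 = (-12, 0, 4).
v_3 = A·v_2 = (-4, -4, -4).
v_4 = A·v_3 = (-4, -20, 12).

v_4 = (-4, -20, 12)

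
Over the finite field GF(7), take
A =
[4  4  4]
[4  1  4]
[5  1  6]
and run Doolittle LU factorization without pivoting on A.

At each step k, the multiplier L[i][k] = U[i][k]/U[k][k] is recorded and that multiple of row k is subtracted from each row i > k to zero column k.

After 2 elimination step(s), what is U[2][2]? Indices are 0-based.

U[2][2] = 1

[col 0] pivot 4
  R1 -= 1*R0 → (0, 4, 0)  (L[1][0] := 1)
  R2 -= 3*R0 → (0, 3, 1)  (L[2][0] := 3)
[col 1] pivot 4
  R2 -= 6*R1 → (0, 0, 1)  (L[2][1] := 6)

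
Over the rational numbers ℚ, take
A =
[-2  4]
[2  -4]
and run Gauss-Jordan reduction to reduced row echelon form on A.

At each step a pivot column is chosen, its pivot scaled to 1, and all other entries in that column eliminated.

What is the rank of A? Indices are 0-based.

step 1: normalize row 0 (÷-2) = (1, -2)
  row 1: subtract 2×row0 = (0, 0)
skip col 1 (zero from row 1)

rank = 1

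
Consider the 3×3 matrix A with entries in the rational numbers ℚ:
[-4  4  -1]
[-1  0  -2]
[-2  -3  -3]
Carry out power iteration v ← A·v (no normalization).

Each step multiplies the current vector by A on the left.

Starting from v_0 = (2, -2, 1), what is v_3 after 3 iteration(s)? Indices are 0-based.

v_3 = (-185, -151, -310)

v_0 = (2, -2, 1).
v_1 = A·v_0 = (-17, -4, -1).
v_2 = A·v_1 = (53, 19, 49).
v_3 = A·v_2 = (-185, -151, -310).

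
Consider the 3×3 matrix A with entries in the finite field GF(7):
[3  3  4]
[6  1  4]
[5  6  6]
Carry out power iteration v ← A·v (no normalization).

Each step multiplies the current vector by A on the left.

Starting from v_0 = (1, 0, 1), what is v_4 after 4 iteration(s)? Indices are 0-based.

v_4 = (4, 6, 0)

v_0 = (1, 0, 1).
v_1 = A·v_0 = (0, 3, 4).
v_2 = A·v_1 = (4, 5, 0).
v_3 = A·v_2 = (6, 1, 1).
v_4 = A·v_3 = (4, 6, 0).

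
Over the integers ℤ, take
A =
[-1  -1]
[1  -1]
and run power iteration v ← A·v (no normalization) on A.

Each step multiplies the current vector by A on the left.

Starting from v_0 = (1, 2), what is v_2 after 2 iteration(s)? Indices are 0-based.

v_0 = (1, 2).
v_1 = A·v_0 = (-3, -1).
v_2 = A·v_1 = (4, -2).

v_2 = (4, -2)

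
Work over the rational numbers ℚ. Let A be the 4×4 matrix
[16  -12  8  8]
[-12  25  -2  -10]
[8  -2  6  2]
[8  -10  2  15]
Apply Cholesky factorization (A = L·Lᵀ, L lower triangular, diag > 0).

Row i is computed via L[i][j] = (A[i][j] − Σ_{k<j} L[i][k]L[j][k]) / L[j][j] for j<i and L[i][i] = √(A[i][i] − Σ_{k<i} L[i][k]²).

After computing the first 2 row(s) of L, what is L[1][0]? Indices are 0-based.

L[1][0] = -3

Step 1: L[0][0] = √(16) = 4.
  L[1][0] = (-12) / L[0][0] = -3.
Step 2: L[1][1] = √(16) = 4.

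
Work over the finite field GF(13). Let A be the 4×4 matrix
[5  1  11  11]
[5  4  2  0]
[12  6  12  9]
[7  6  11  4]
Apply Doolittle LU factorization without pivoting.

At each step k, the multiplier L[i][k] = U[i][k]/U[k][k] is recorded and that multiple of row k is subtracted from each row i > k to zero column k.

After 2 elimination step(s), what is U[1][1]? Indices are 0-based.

U[1][1] = 3

k=0: U[0][0]=5
  eliminate (1,0): mult=1, new row 1: (0, 3, 4, 2); set L[1][0]=1
  eliminate (2,0): mult=5, new row 2: (0, 1, 9, 6); set L[2][0]=5
  eliminate (3,0): mult=4, new row 3: (0, 2, 6, 12); set L[3][0]=4
k=1: U[1][1]=3
  eliminate (2,1): mult=9, new row 2: (0, 0, 12, 1); set L[2][1]=9
  eliminate (3,1): mult=5, new row 3: (0, 0, 12, 2); set L[3][1]=5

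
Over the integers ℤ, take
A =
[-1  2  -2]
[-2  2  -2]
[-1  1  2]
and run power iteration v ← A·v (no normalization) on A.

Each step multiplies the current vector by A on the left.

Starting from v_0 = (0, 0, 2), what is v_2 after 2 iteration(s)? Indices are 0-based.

v_2 = (-12, -8, 8)

v_0 = (0, 0, 2).
v_1 = A·v_0 = (-4, -4, 4).
v_2 = A·v_1 = (-12, -8, 8).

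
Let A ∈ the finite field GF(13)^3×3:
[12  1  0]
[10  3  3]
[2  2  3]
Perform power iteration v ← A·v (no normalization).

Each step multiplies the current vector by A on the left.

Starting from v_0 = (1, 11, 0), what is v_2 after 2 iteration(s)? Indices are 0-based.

v_0 = (1, 11, 0).
v_1 = A·v_0 = (10, 4, 11).
v_2 = A·v_1 = (7, 2, 9).

v_2 = (7, 2, 9)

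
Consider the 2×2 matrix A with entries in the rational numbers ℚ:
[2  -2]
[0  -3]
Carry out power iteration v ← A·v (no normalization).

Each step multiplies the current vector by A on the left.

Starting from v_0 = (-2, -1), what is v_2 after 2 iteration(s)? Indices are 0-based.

v_0 = (-2, -1).
v_1 = A·v_0 = (-2, 3).
v_2 = A·v_1 = (-10, -9).

v_2 = (-10, -9)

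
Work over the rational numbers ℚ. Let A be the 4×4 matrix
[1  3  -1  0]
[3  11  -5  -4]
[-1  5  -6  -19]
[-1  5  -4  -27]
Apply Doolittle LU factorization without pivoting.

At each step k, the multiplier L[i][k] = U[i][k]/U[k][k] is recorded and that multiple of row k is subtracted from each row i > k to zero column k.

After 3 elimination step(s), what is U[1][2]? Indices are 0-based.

U[1][2] = -2

k=0: U[0][0]=1
  eliminate (1,0): mult=3, new row 1: (0, 2, -2, -4); set L[1][0]=3
  eliminate (2,0): mult=-1, new row 2: (0, 8, -7, -19); set L[2][0]=-1
  eliminate (3,0): mult=-1, new row 3: (0, 8, -5, -27); set L[3][0]=-1
k=1: U[1][1]=2
  eliminate (2,1): mult=4, new row 2: (0, 0, 1, -3); set L[2][1]=4
  eliminate (3,1): mult=4, new row 3: (0, 0, 3, -11); set L[3][1]=4
k=2: U[2][2]=1
  eliminate (3,2): mult=3, new row 3: (0, 0, 0, -2); set L[3][2]=3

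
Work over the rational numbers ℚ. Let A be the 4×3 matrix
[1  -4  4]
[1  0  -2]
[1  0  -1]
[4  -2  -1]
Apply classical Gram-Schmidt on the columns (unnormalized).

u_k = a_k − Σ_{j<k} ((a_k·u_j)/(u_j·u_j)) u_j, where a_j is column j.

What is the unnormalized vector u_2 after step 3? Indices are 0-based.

u_2 = (-9/59, -61/59, -2/59, 18/59)

Step 1: u_0 = a_0 = (1, 1, 1, 4).
Step 2: u_1 = a_1 − (-12/19)·u_0 = (-64/19, 12/19, 12/19, 10/19).
Step 3: u_2 = a_2 − (-3/19)·u_0 − (-151/118)·u_1 = (-9/59, -61/59, -2/59, 18/59).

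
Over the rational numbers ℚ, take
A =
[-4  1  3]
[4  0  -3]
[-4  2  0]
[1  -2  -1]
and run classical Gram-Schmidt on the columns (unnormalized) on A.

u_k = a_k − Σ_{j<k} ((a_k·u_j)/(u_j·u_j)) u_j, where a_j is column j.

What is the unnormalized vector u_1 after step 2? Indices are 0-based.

Step 1: u_0 = a_0 = (-4, 4, -4, 1).
Step 2: u_1 = a_1 − (-2/7)·u_0 = (-1/7, 8/7, 6/7, -12/7).

u_1 = (-1/7, 8/7, 6/7, -12/7)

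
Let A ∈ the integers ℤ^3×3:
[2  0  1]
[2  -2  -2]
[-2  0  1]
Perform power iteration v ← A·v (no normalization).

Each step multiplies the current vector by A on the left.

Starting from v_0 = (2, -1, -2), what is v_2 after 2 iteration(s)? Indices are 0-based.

v_0 = (2, -1, -2).
v_1 = A·v_0 = (2, 10, -6).
v_2 = A·v_1 = (-2, -4, -10).

v_2 = (-2, -4, -10)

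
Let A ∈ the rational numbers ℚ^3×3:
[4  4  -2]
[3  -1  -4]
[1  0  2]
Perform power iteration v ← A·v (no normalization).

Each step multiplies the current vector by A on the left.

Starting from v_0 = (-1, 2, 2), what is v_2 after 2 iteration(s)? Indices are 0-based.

v_2 = (-58, 1, 6)

v_0 = (-1, 2, 2).
v_1 = A·v_0 = (0, -13, 3).
v_2 = A·v_1 = (-58, 1, 6).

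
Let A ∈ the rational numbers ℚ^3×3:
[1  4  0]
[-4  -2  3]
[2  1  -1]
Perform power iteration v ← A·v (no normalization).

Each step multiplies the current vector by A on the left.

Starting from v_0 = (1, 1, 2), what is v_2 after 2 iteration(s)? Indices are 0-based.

v_2 = (5, -17, 9)

v_0 = (1, 1, 2).
v_1 = A·v_0 = (5, 0, 1).
v_2 = A·v_1 = (5, -17, 9).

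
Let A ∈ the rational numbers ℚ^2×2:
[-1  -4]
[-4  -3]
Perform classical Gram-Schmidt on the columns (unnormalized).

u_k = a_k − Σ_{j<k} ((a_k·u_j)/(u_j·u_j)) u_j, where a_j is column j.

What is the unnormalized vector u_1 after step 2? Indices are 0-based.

Step 1: u_0 = a_0 = (-1, -4).
Step 2: u_1 = a_1 − (16/17)·u_0 = (-52/17, 13/17).

u_1 = (-52/17, 13/17)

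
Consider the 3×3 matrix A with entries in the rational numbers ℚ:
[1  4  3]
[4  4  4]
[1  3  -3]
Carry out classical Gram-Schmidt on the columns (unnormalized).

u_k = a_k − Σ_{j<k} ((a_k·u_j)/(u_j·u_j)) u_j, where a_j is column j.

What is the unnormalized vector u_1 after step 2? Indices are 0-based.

Step 1: u_0 = a_0 = (1, 4, 1).
Step 2: u_1 = a_1 − (23/18)·u_0 = (49/18, -10/9, 31/18).

u_1 = (49/18, -10/9, 31/18)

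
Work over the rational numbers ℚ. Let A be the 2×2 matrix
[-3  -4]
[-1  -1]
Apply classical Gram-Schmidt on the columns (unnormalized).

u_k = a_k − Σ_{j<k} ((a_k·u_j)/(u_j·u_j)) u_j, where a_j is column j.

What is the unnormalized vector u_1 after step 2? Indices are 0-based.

Step 1: u_0 = a_0 = (-3, -1).
Step 2: u_1 = a_1 − (13/10)·u_0 = (-1/10, 3/10).

u_1 = (-1/10, 3/10)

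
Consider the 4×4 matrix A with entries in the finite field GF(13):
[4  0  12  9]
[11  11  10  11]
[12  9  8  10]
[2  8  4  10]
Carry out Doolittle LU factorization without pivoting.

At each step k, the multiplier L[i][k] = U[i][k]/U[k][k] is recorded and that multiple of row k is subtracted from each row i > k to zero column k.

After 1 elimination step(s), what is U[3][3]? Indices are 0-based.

Step 1: pivot at (0,0) is 4.
  row1 ← row1 − (6)·row0  ⇒  L[1][0]=6, U row1=(0, 11, 3, 9)
  row2 ← row2 − (3)·row0  ⇒  L[2][0]=3, U row2=(0, 9, 11, 9)
  row3 ← row3 − (7)·row0  ⇒  L[3][0]=7, U row3=(0, 8, 11, 12)

U[3][3] = 12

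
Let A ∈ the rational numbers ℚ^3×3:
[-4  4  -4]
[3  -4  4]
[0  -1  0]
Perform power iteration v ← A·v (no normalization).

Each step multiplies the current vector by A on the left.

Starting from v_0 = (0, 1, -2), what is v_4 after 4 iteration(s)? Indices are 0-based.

v_4 = (-4432, 3792, 548)

v_0 = (0, 1, -2).
v_1 = A·v_0 = (12, -12, -1).
v_2 = A·v_1 = (-92, 80, 12).
v_3 = A·v_2 = (640, -548, -80).
v_4 = A·v_3 = (-4432, 3792, 548).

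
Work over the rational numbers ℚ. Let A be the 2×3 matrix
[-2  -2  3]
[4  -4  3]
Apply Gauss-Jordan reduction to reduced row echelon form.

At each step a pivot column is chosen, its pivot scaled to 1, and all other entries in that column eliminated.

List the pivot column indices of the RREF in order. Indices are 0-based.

pivot(0,0)=-2: scale R0 → (1, 1, -3/2)
  clear (1,0): R1 −= (4)R0 → (0, -8, 9)
pivot(1,1)=-8: scale R1 → (0, 1, -9/8)
  clear (0,1): R0 −= (1)R1 → (1, 0, -3/8)

pivot columns: 0, 1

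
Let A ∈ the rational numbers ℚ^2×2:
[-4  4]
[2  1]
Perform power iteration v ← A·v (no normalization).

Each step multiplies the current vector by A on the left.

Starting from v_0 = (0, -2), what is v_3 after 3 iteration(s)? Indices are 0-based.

v_3 = (-168, 30)

v_0 = (0, -2).
v_1 = A·v_0 = (-8, -2).
v_2 = A·v_1 = (24, -18).
v_3 = A·v_2 = (-168, 30).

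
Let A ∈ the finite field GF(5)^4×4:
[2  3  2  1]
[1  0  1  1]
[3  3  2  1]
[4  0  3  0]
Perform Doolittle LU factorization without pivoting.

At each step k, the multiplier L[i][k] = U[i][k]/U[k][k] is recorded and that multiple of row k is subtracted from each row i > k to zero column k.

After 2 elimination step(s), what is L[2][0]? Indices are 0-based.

L[2][0] = 4

[col 0] pivot 2
  R1 -= 3*R0 → (0, 1, 0, 3)  (L[1][0] := 3)
  R2 -= 4*R0 → (0, 1, 4, 2)  (L[2][0] := 4)
  R3 -= 2*R0 → (0, 4, 4, 3)  (L[3][0] := 2)
[col 1] pivot 1
  R2 -= 1*R1 → (0, 0, 4, 4)  (L[2][1] := 1)
  R3 -= 4*R1 → (0, 0, 4, 1)  (L[3][1] := 4)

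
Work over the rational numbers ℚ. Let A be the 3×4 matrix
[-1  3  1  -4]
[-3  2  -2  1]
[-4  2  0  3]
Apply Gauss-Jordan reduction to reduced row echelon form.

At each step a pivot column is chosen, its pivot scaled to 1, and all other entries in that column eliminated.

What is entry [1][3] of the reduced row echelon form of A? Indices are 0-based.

M[1][3] = -43/22

[1] R0 /= -1  ⇒  (1, -3, -1, 4)
     R1 -= -3·R0  ⇒  (0, -7, -5, 13)
     R2 -= -4·R0  ⇒  (0, -10, -4, 19)
[2] R1 /= -7  ⇒  (0, 1, 5/7, -13/7)
     R0 -= -3·R1  ⇒  (1, 0, 8/7, -11/7)
     R2 -= -10·R1  ⇒  (0, 0, 22/7, 3/7)
[3] R2 /= 22/7  ⇒  (0, 0, 1, 3/22)
     R0 -= 8/7·R2  ⇒  (1, 0, 0, -19/11)
     R1 -= 5/7·R2  ⇒  (0, 1, 0, -43/22)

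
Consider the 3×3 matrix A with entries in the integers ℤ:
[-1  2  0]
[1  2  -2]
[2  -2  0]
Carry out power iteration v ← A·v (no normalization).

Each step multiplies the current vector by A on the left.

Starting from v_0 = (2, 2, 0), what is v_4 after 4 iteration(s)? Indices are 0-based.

v_0 = (2, 2, 0).
v_1 = A·v_0 = (2, 6, 0).
v_2 = A·v_1 = (10, 14, -8).
v_3 = A·v_2 = (18, 54, -8).
v_4 = A·v_3 = (90, 142, -72).

v_4 = (90, 142, -72)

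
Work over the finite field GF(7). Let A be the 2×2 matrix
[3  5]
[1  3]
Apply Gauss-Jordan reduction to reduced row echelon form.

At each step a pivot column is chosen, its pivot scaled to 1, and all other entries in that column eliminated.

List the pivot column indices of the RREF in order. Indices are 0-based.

pivot columns: 0, 1

step 1: normalize row 0 (÷3) = (1, 4)
  row 1: subtract 1×row0 = (0, 6)
step 2: normalize row 1 (÷6) = (0, 1)
  row 0: subtract 4×row1 = (1, 0)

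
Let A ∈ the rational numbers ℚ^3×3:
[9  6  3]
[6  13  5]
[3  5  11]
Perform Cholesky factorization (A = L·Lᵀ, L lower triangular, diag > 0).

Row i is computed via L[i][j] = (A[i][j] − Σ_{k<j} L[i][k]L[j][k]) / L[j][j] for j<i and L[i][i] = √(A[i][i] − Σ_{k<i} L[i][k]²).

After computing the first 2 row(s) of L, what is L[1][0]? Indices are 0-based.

L[1][0] = 2

Step 1: L[0][0] = √(9) = 3.
  L[1][0] = (6) / L[0][0] = 2.
Step 2: L[1][1] = √(9) = 3.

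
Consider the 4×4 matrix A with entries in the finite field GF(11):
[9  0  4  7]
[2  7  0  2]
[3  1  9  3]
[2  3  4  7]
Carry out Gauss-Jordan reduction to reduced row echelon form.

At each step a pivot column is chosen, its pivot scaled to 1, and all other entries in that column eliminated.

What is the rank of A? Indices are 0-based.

rank = 4

[1] R0 /= 9  ⇒  (1, 0, 9, 2)
     R1 -= 2·R0  ⇒  (0, 7, 4, 9)
     R2 -= 3·R0  ⇒  (0, 1, 4, 8)
     R3 -= 2·R0  ⇒  (0, 3, 8, 3)
[2] R1 /= 7  ⇒  (0, 1, 10, 6)
     R2 -= 1·R1  ⇒  (0, 0, 5, 2)
     R3 -= 3·R1  ⇒  (0, 0, 0, 7)
[3] R2 /= 5  ⇒  (0, 0, 1, 7)
     R0 -= 9·R2  ⇒  (1, 0, 0, 5)
     R1 -= 10·R2  ⇒  (0, 1, 0, 2)
[4] R3 /= 7  ⇒  (0, 0, 0, 1)
     R0 -= 5·R3  ⇒  (1, 0, 0, 0)
     R1 -= 2·R3  ⇒  (0, 1, 0, 0)
     R2 -= 7·R3  ⇒  (0, 0, 1, 0)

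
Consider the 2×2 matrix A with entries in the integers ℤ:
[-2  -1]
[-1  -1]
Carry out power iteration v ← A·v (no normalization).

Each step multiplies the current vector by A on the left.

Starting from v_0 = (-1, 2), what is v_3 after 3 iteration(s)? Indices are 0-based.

v_3 = (-3, -2)

v_0 = (-1, 2).
v_1 = A·v_0 = (0, -1).
v_2 = A·v_1 = (1, 1).
v_3 = A·v_2 = (-3, -2).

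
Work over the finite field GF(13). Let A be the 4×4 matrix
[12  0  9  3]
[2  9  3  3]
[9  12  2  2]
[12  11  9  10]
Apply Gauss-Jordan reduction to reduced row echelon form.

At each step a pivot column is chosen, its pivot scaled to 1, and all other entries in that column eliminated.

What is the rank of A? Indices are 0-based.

rank = 4

[1] R0 /= 12  ⇒  (1, 0, 4, 10)
     R1 -= 2·R0  ⇒  (0, 9, 8, 9)
     R2 -= 9·R0  ⇒  (0, 12, 5, 3)
     R3 -= 12·R0  ⇒  (0, 11, 0, 7)
[2] R1 /= 9  ⇒  (0, 1, 11, 1)
     R2 -= 12·R1  ⇒  (0, 0, 3, 4)
     R3 -= 11·R1  ⇒  (0, 0, 9, 9)
[3] R2 /= 3  ⇒  (0, 0, 1, 10)
     R0 -= 4·R2  ⇒  (1, 0, 0, 9)
     R1 -= 11·R2  ⇒  (0, 1, 0, 8)
     R3 -= 9·R2  ⇒  (0, 0, 0, 10)
[4] R3 /= 10  ⇒  (0, 0, 0, 1)
     R0 -= 9·R3  ⇒  (1, 0, 0, 0)
     R1 -= 8·R3  ⇒  (0, 1, 0, 0)
     R2 -= 10·R3  ⇒  (0, 0, 1, 0)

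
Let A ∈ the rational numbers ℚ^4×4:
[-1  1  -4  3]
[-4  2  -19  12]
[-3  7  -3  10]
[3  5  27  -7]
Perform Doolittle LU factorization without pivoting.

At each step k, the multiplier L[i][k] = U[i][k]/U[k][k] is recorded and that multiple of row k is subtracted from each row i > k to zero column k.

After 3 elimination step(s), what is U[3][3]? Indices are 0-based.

U[3][3] = 1

k=0: U[0][0]=-1
  eliminate (1,0): mult=4, new row 1: (0, -2, -3, 0); set L[1][0]=4
  eliminate (2,0): mult=3, new row 2: (0, 4, 9, 1); set L[2][0]=3
  eliminate (3,0): mult=-3, new row 3: (0, 8, 15, 2); set L[3][0]=-3
k=1: U[1][1]=-2
  eliminate (2,1): mult=-2, new row 2: (0, 0, 3, 1); set L[2][1]=-2
  eliminate (3,1): mult=-4, new row 3: (0, 0, 3, 2); set L[3][1]=-4
k=2: U[2][2]=3
  eliminate (3,2): mult=1, new row 3: (0, 0, 0, 1); set L[3][2]=1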